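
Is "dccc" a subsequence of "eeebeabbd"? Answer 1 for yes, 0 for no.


Check if "dccc" is a subsequence of "eeebeabbd"
Greedy scan:
  Position 0 ('e'): no match needed
  Position 1 ('e'): no match needed
  Position 2 ('e'): no match needed
  Position 3 ('b'): no match needed
  Position 4 ('e'): no match needed
  Position 5 ('a'): no match needed
  Position 6 ('b'): no match needed
  Position 7 ('b'): no match needed
  Position 8 ('d'): matches sub[0] = 'd'
Only matched 1/4 characters => not a subsequence

0


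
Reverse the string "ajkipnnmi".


Input: ajkipnnmi
Reading characters right to left:
  Position 8: 'i'
  Position 7: 'm'
  Position 6: 'n'
  Position 5: 'n'
  Position 4: 'p'
  Position 3: 'i'
  Position 2: 'k'
  Position 1: 'j'
  Position 0: 'a'
Reversed: imnnpikja

imnnpikja


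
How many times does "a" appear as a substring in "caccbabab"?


Searching for "a" in "caccbabab"
Scanning each position:
  Position 0: "c" => no
  Position 1: "a" => MATCH
  Position 2: "c" => no
  Position 3: "c" => no
  Position 4: "b" => no
  Position 5: "a" => MATCH
  Position 6: "b" => no
  Position 7: "a" => MATCH
  Position 8: "b" => no
Total occurrences: 3

3


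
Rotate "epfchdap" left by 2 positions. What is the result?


Input: "epfchdap", rotate left by 2
First 2 characters: "ep"
Remaining characters: "fchdap"
Concatenate remaining + first: "fchdap" + "ep" = "fchdapep"

fchdapep


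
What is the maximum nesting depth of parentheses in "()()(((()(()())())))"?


Input: "()()(((()(()())())))"
Tracking depth:
  Position 0 '(': depth becomes 1
  Position 1 ')': depth becomes 0
  Position 2 '(': depth becomes 1
  Position 3 ')': depth becomes 0
  Position 4 '(': depth becomes 1
  Position 5 '(': depth becomes 2
  Position 6 '(': depth becomes 3
  Position 7 '(': depth becomes 4
  Position 8 ')': depth becomes 3
  Position 9 '(': depth becomes 4
  Position 10 '(': depth becomes 5
  Position 11 ')': depth becomes 4
  Position 12 '(': depth becomes 5
  Position 13 ')': depth becomes 4
  Position 14 ')': depth becomes 3
  Position 15 '(': depth becomes 4
  Position 16 ')': depth becomes 3
  Position 17 ')': depth becomes 2
  Position 18 ')': depth becomes 1
  Position 19 ')': depth becomes 0
Maximum depth reached: 5

5


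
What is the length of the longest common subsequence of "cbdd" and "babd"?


LCS of "cbdd" and "babd"
DP table:
           b    a    b    d
      0    0    0    0    0
  c   0    0    0    0    0
  b   0    1    1    1    1
  d   0    1    1    1    2
  d   0    1    1    1    2
LCS length = dp[4][4] = 2

2


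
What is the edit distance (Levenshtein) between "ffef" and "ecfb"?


Computing edit distance: "ffef" -> "ecfb"
DP table:
           e    c    f    b
      0    1    2    3    4
  f   1    1    2    2    3
  f   2    2    2    2    3
  e   3    2    3    3    3
  f   4    3    3    3    4
Edit distance = dp[4][4] = 4

4


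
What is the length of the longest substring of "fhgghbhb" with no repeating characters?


Input: "fhgghbhb"
Sliding window (track last position of each char):
  Position 0 ('f'): window [0,0] length 1 -- new best
  Position 1 ('h'): window [0,1] length 2 -- new best
  Position 2 ('g'): window [0,2] length 3 -- new best
  Position 3 ('g'): repeat (last at 2), move window start to 3
  Position 3 ('g'): window [3,3] length 1
  Position 4 ('h'): window [3,4] length 2
  Position 5 ('b'): window [3,5] length 3
  Position 6 ('h'): repeat (last at 4), move window start to 5
  Position 6 ('h'): window [5,6] length 2
  Position 7 ('b'): repeat (last at 5), move window start to 6
  Position 7 ('b'): window [6,7] length 2
Longest substring with no repeats: "fhg" with length 3

3


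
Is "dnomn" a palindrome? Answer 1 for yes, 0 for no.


Input: dnomn
Reversed: nmond
  Compare pos 0 ('d') with pos 4 ('n'): MISMATCH
  Compare pos 1 ('n') with pos 3 ('m'): MISMATCH
Result: not a palindrome

0


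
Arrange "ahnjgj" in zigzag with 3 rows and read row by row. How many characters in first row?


Zigzag "ahnjgj" into 3 rows:
Placing characters:
  'a' => row 0
  'h' => row 1
  'n' => row 2
  'j' => row 1
  'g' => row 0
  'j' => row 1
Rows:
  Row 0: "ag"
  Row 1: "hjj"
  Row 2: "n"
First row length: 2

2


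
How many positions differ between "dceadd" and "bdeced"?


Comparing "dceadd" and "bdeced" position by position:
  Position 0: 'd' vs 'b' => DIFFER
  Position 1: 'c' vs 'd' => DIFFER
  Position 2: 'e' vs 'e' => same
  Position 3: 'a' vs 'c' => DIFFER
  Position 4: 'd' vs 'e' => DIFFER
  Position 5: 'd' vs 'd' => same
Positions that differ: 4

4


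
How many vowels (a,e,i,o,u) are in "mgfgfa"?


Input: mgfgfa
Checking each character:
  'm' at position 0: consonant
  'g' at position 1: consonant
  'f' at position 2: consonant
  'g' at position 3: consonant
  'f' at position 4: consonant
  'a' at position 5: vowel (running total: 1)
Total vowels: 1

1


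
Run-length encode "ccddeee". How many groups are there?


Input: ccddeee
Scanning for consecutive runs:
  Group 1: 'c' x 2 (positions 0-1)
  Group 2: 'd' x 2 (positions 2-3)
  Group 3: 'e' x 3 (positions 4-6)
Total groups: 3

3


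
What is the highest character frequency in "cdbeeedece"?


Input: cdbeeedece
Character counts:
  'b': 1
  'c': 2
  'd': 2
  'e': 5
Maximum frequency: 5

5


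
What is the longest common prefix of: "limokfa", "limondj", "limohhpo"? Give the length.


Words: limokfa, limondj, limohhpo
  Position 0: all 'l' => match
  Position 1: all 'i' => match
  Position 2: all 'm' => match
  Position 3: all 'o' => match
  Position 4: ('k', 'n', 'h') => mismatch, stop
LCP = "limo" (length 4)

4


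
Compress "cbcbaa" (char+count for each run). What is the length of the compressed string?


Input: cbcbaa
Runs:
  'c' x 1 => "c1"
  'b' x 1 => "b1"
  'c' x 1 => "c1"
  'b' x 1 => "b1"
  'a' x 2 => "a2"
Compressed: "c1b1c1b1a2"
Compressed length: 10

10


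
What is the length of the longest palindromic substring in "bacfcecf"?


Input: "bacfcecf"
Checking substrings for palindromes:
  [3:8] "fcecf" (len 5) => palindrome
  [2:5] "cfc" (len 3) => palindrome
  [4:7] "cec" (len 3) => palindrome
Longest palindromic substring: "fcecf" with length 5

5


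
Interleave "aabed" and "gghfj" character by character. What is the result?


Interleaving "aabed" and "gghfj":
  Position 0: 'a' from first, 'g' from second => "ag"
  Position 1: 'a' from first, 'g' from second => "ag"
  Position 2: 'b' from first, 'h' from second => "bh"
  Position 3: 'e' from first, 'f' from second => "ef"
  Position 4: 'd' from first, 'j' from second => "dj"
Result: agagbhefdj

agagbhefdj


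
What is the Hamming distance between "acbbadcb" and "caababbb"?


Comparing "acbbadcb" and "caababbb" position by position:
  Position 0: 'a' vs 'c' => differ
  Position 1: 'c' vs 'a' => differ
  Position 2: 'b' vs 'a' => differ
  Position 3: 'b' vs 'b' => same
  Position 4: 'a' vs 'a' => same
  Position 5: 'd' vs 'b' => differ
  Position 6: 'c' vs 'b' => differ
  Position 7: 'b' vs 'b' => same
Total differences (Hamming distance): 5

5


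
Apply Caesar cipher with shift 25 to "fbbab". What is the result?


Caesar cipher: shift "fbbab" by 25
  'f' (pos 5) + 25 = pos 4 = 'e'
  'b' (pos 1) + 25 = pos 0 = 'a'
  'b' (pos 1) + 25 = pos 0 = 'a'
  'a' (pos 0) + 25 = pos 25 = 'z'
  'b' (pos 1) + 25 = pos 0 = 'a'
Result: eaaza

eaaza


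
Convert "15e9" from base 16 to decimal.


Input: "15e9" in base 16
Positional expansion:
  Digit '1' (value 1) x 16^3 = 4096
  Digit '5' (value 5) x 16^2 = 1280
  Digit 'e' (value 14) x 16^1 = 224
  Digit '9' (value 9) x 16^0 = 9
Sum = 5609

5609


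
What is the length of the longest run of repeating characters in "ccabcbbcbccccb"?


Input: "ccabcbbcbccccb"
Scanning for longest run:
  Position 1 ('c'): continues run of 'c', length=2
  Position 2 ('a'): new char, reset run to 1
  Position 3 ('b'): new char, reset run to 1
  Position 4 ('c'): new char, reset run to 1
  Position 5 ('b'): new char, reset run to 1
  Position 6 ('b'): continues run of 'b', length=2
  Position 7 ('c'): new char, reset run to 1
  Position 8 ('b'): new char, reset run to 1
  Position 9 ('c'): new char, reset run to 1
  Position 10 ('c'): continues run of 'c', length=2
  Position 11 ('c'): continues run of 'c', length=3
  Position 12 ('c'): continues run of 'c', length=4
  Position 13 ('b'): new char, reset run to 1
Longest run: 'c' with length 4

4


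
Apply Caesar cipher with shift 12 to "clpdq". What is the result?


Caesar cipher: shift "clpdq" by 12
  'c' (pos 2) + 12 = pos 14 = 'o'
  'l' (pos 11) + 12 = pos 23 = 'x'
  'p' (pos 15) + 12 = pos 1 = 'b'
  'd' (pos 3) + 12 = pos 15 = 'p'
  'q' (pos 16) + 12 = pos 2 = 'c'
Result: oxbpc

oxbpc


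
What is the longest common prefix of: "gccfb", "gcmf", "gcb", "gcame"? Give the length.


Words: gccfb, gcmf, gcb, gcame
  Position 0: all 'g' => match
  Position 1: all 'c' => match
  Position 2: ('c', 'm', 'b', 'a') => mismatch, stop
LCP = "gc" (length 2)

2


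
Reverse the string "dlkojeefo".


Input: dlkojeefo
Reading characters right to left:
  Position 8: 'o'
  Position 7: 'f'
  Position 6: 'e'
  Position 5: 'e'
  Position 4: 'j'
  Position 3: 'o'
  Position 2: 'k'
  Position 1: 'l'
  Position 0: 'd'
Reversed: ofeejokld

ofeejokld


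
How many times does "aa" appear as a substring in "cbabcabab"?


Searching for "aa" in "cbabcabab"
Scanning each position:
  Position 0: "cb" => no
  Position 1: "ba" => no
  Position 2: "ab" => no
  Position 3: "bc" => no
  Position 4: "ca" => no
  Position 5: "ab" => no
  Position 6: "ba" => no
  Position 7: "ab" => no
Total occurrences: 0

0


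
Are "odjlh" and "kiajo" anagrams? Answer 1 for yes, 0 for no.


Strings: "odjlh", "kiajo"
Sorted first:  dhjlo
Sorted second: aijko
Differ at position 0: 'd' vs 'a' => not anagrams

0


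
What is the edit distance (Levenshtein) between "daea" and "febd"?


Computing edit distance: "daea" -> "febd"
DP table:
           f    e    b    d
      0    1    2    3    4
  d   1    1    2    3    3
  a   2    2    2    3    4
  e   3    3    2    3    4
  a   4    4    3    3    4
Edit distance = dp[4][4] = 4

4


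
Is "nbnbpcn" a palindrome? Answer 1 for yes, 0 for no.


Input: nbnbpcn
Reversed: ncpbnbn
  Compare pos 0 ('n') with pos 6 ('n'): match
  Compare pos 1 ('b') with pos 5 ('c'): MISMATCH
  Compare pos 2 ('n') with pos 4 ('p'): MISMATCH
Result: not a palindrome

0


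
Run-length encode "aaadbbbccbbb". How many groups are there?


Input: aaadbbbccbbb
Scanning for consecutive runs:
  Group 1: 'a' x 3 (positions 0-2)
  Group 2: 'd' x 1 (positions 3-3)
  Group 3: 'b' x 3 (positions 4-6)
  Group 4: 'c' x 2 (positions 7-8)
  Group 5: 'b' x 3 (positions 9-11)
Total groups: 5

5


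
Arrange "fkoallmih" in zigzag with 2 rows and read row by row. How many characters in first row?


Zigzag "fkoallmih" into 2 rows:
Placing characters:
  'f' => row 0
  'k' => row 1
  'o' => row 0
  'a' => row 1
  'l' => row 0
  'l' => row 1
  'm' => row 0
  'i' => row 1
  'h' => row 0
Rows:
  Row 0: "folmh"
  Row 1: "kali"
First row length: 5

5


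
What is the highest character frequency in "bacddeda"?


Input: bacddeda
Character counts:
  'a': 2
  'b': 1
  'c': 1
  'd': 3
  'e': 1
Maximum frequency: 3

3


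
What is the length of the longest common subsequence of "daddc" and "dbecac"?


LCS of "daddc" and "dbecac"
DP table:
           d    b    e    c    a    c
      0    0    0    0    0    0    0
  d   0    1    1    1    1    1    1
  a   0    1    1    1    1    2    2
  d   0    1    1    1    1    2    2
  d   0    1    1    1    1    2    2
  c   0    1    1    1    2    2    3
LCS length = dp[5][6] = 3

3


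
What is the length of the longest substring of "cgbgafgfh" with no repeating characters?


Input: "cgbgafgfh"
Sliding window (track last position of each char):
  Position 0 ('c'): window [0,0] length 1 -- new best
  Position 1 ('g'): window [0,1] length 2 -- new best
  Position 2 ('b'): window [0,2] length 3 -- new best
  Position 3 ('g'): repeat (last at 1), move window start to 2
  Position 3 ('g'): window [2,3] length 2
  Position 4 ('a'): window [2,4] length 3
  Position 5 ('f'): window [2,5] length 4 -- new best
  Position 6 ('g'): repeat (last at 3), move window start to 4
  Position 6 ('g'): window [4,6] length 3
  Position 7 ('f'): repeat (last at 5), move window start to 6
  Position 7 ('f'): window [6,7] length 2
  Position 8 ('h'): window [6,8] length 3
Longest substring with no repeats: "bgaf" with length 4

4


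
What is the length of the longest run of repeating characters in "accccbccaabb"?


Input: "accccbccaabb"
Scanning for longest run:
  Position 1 ('c'): new char, reset run to 1
  Position 2 ('c'): continues run of 'c', length=2
  Position 3 ('c'): continues run of 'c', length=3
  Position 4 ('c'): continues run of 'c', length=4
  Position 5 ('b'): new char, reset run to 1
  Position 6 ('c'): new char, reset run to 1
  Position 7 ('c'): continues run of 'c', length=2
  Position 8 ('a'): new char, reset run to 1
  Position 9 ('a'): continues run of 'a', length=2
  Position 10 ('b'): new char, reset run to 1
  Position 11 ('b'): continues run of 'b', length=2
Longest run: 'c' with length 4

4


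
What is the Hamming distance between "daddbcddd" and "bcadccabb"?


Comparing "daddbcddd" and "bcadccabb" position by position:
  Position 0: 'd' vs 'b' => differ
  Position 1: 'a' vs 'c' => differ
  Position 2: 'd' vs 'a' => differ
  Position 3: 'd' vs 'd' => same
  Position 4: 'b' vs 'c' => differ
  Position 5: 'c' vs 'c' => same
  Position 6: 'd' vs 'a' => differ
  Position 7: 'd' vs 'b' => differ
  Position 8: 'd' vs 'b' => differ
Total differences (Hamming distance): 7

7


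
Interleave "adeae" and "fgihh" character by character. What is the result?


Interleaving "adeae" and "fgihh":
  Position 0: 'a' from first, 'f' from second => "af"
  Position 1: 'd' from first, 'g' from second => "dg"
  Position 2: 'e' from first, 'i' from second => "ei"
  Position 3: 'a' from first, 'h' from second => "ah"
  Position 4: 'e' from first, 'h' from second => "eh"
Result: afdgeiaheh

afdgeiaheh


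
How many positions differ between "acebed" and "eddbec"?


Comparing "acebed" and "eddbec" position by position:
  Position 0: 'a' vs 'e' => DIFFER
  Position 1: 'c' vs 'd' => DIFFER
  Position 2: 'e' vs 'd' => DIFFER
  Position 3: 'b' vs 'b' => same
  Position 4: 'e' vs 'e' => same
  Position 5: 'd' vs 'c' => DIFFER
Positions that differ: 4

4


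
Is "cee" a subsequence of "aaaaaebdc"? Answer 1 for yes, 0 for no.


Check if "cee" is a subsequence of "aaaaaebdc"
Greedy scan:
  Position 0 ('a'): no match needed
  Position 1 ('a'): no match needed
  Position 2 ('a'): no match needed
  Position 3 ('a'): no match needed
  Position 4 ('a'): no match needed
  Position 5 ('e'): no match needed
  Position 6 ('b'): no match needed
  Position 7 ('d'): no match needed
  Position 8 ('c'): matches sub[0] = 'c'
Only matched 1/3 characters => not a subsequence

0


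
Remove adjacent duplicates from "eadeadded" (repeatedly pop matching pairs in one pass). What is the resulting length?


Input: eadeadded
Stack-based adjacent duplicate removal:
  Read 'e': push. Stack: e
  Read 'a': push. Stack: ea
  Read 'd': push. Stack: ead
  Read 'e': push. Stack: eade
  Read 'a': push. Stack: eadea
  Read 'd': push. Stack: eadead
  Read 'd': matches stack top 'd' => pop. Stack: eadea
  Read 'e': push. Stack: eadeae
  Read 'd': push. Stack: eadeaed
Final stack: "eadeaed" (length 7)

7


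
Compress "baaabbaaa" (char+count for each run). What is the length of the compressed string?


Input: baaabbaaa
Runs:
  'b' x 1 => "b1"
  'a' x 3 => "a3"
  'b' x 2 => "b2"
  'a' x 3 => "a3"
Compressed: "b1a3b2a3"
Compressed length: 8

8


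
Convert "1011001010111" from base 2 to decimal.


Input: "1011001010111" in base 2
Positional expansion:
  Digit '1' (value 1) x 2^12 = 4096
  Digit '0' (value 0) x 2^11 = 0
  Digit '1' (value 1) x 2^10 = 1024
  Digit '1' (value 1) x 2^9 = 512
  Digit '0' (value 0) x 2^8 = 0
  Digit '0' (value 0) x 2^7 = 0
  Digit '1' (value 1) x 2^6 = 64
  Digit '0' (value 0) x 2^5 = 0
  Digit '1' (value 1) x 2^4 = 16
  Digit '0' (value 0) x 2^3 = 0
  Digit '1' (value 1) x 2^2 = 4
  Digit '1' (value 1) x 2^1 = 2
  Digit '1' (value 1) x 2^0 = 1
Sum = 5719

5719


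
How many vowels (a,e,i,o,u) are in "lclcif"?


Input: lclcif
Checking each character:
  'l' at position 0: consonant
  'c' at position 1: consonant
  'l' at position 2: consonant
  'c' at position 3: consonant
  'i' at position 4: vowel (running total: 1)
  'f' at position 5: consonant
Total vowels: 1

1


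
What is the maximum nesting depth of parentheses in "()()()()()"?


Input: "()()()()()"
Tracking depth:
  Position 0 '(': depth becomes 1
  Position 1 ')': depth becomes 0
  Position 2 '(': depth becomes 1
  Position 3 ')': depth becomes 0
  Position 4 '(': depth becomes 1
  Position 5 ')': depth becomes 0
  Position 6 '(': depth becomes 1
  Position 7 ')': depth becomes 0
  Position 8 '(': depth becomes 1
  Position 9 ')': depth becomes 0
Maximum depth reached: 1

1


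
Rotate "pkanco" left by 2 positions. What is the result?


Input: "pkanco", rotate left by 2
First 2 characters: "pk"
Remaining characters: "anco"
Concatenate remaining + first: "anco" + "pk" = "ancopk"

ancopk


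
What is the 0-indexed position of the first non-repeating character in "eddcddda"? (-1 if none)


Input: eddcddda
Character frequencies:
  'a': 1
  'c': 1
  'd': 5
  'e': 1
Scanning left to right for freq == 1:
  Position 0 ('e'): unique! => answer = 0

0


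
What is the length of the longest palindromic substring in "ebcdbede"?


Input: "ebcdbede"
Checking substrings for palindromes:
  [5:8] "ede" (len 3) => palindrome
Longest palindromic substring: "ede" with length 3

3


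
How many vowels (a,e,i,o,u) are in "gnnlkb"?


Input: gnnlkb
Checking each character:
  'g' at position 0: consonant
  'n' at position 1: consonant
  'n' at position 2: consonant
  'l' at position 3: consonant
  'k' at position 4: consonant
  'b' at position 5: consonant
Total vowels: 0

0


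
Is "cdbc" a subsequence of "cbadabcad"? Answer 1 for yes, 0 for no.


Check if "cdbc" is a subsequence of "cbadabcad"
Greedy scan:
  Position 0 ('c'): matches sub[0] = 'c'
  Position 1 ('b'): no match needed
  Position 2 ('a'): no match needed
  Position 3 ('d'): matches sub[1] = 'd'
  Position 4 ('a'): no match needed
  Position 5 ('b'): matches sub[2] = 'b'
  Position 6 ('c'): matches sub[3] = 'c'
  Position 7 ('a'): no match needed
  Position 8 ('d'): no match needed
All 4 characters matched => is a subsequence

1


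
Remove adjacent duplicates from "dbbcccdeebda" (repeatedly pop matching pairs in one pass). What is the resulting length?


Input: dbbcccdeebda
Stack-based adjacent duplicate removal:
  Read 'd': push. Stack: d
  Read 'b': push. Stack: db
  Read 'b': matches stack top 'b' => pop. Stack: d
  Read 'c': push. Stack: dc
  Read 'c': matches stack top 'c' => pop. Stack: d
  Read 'c': push. Stack: dc
  Read 'd': push. Stack: dcd
  Read 'e': push. Stack: dcde
  Read 'e': matches stack top 'e' => pop. Stack: dcd
  Read 'b': push. Stack: dcdb
  Read 'd': push. Stack: dcdbd
  Read 'a': push. Stack: dcdbda
Final stack: "dcdbda" (length 6)

6


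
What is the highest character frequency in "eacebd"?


Input: eacebd
Character counts:
  'a': 1
  'b': 1
  'c': 1
  'd': 1
  'e': 2
Maximum frequency: 2

2


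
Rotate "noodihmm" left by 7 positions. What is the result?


Input: "noodihmm", rotate left by 7
First 7 characters: "noodihm"
Remaining characters: "m"
Concatenate remaining + first: "m" + "noodihm" = "mnoodihm"

mnoodihm


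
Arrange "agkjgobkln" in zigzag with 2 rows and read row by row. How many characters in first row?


Zigzag "agkjgobkln" into 2 rows:
Placing characters:
  'a' => row 0
  'g' => row 1
  'k' => row 0
  'j' => row 1
  'g' => row 0
  'o' => row 1
  'b' => row 0
  'k' => row 1
  'l' => row 0
  'n' => row 1
Rows:
  Row 0: "akgbl"
  Row 1: "gjokn"
First row length: 5

5


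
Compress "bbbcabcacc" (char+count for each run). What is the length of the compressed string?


Input: bbbcabcacc
Runs:
  'b' x 3 => "b3"
  'c' x 1 => "c1"
  'a' x 1 => "a1"
  'b' x 1 => "b1"
  'c' x 1 => "c1"
  'a' x 1 => "a1"
  'c' x 2 => "c2"
Compressed: "b3c1a1b1c1a1c2"
Compressed length: 14

14


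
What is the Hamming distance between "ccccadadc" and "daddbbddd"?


Comparing "ccccadadc" and "daddbbddd" position by position:
  Position 0: 'c' vs 'd' => differ
  Position 1: 'c' vs 'a' => differ
  Position 2: 'c' vs 'd' => differ
  Position 3: 'c' vs 'd' => differ
  Position 4: 'a' vs 'b' => differ
  Position 5: 'd' vs 'b' => differ
  Position 6: 'a' vs 'd' => differ
  Position 7: 'd' vs 'd' => same
  Position 8: 'c' vs 'd' => differ
Total differences (Hamming distance): 8

8


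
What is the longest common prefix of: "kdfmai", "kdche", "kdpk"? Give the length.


Words: kdfmai, kdche, kdpk
  Position 0: all 'k' => match
  Position 1: all 'd' => match
  Position 2: ('f', 'c', 'p') => mismatch, stop
LCP = "kd" (length 2)

2


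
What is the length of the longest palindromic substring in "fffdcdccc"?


Input: "fffdcdccc"
Checking substrings for palindromes:
  [0:3] "fff" (len 3) => palindrome
  [3:6] "dcd" (len 3) => palindrome
  [4:7] "cdc" (len 3) => palindrome
  [6:9] "ccc" (len 3) => palindrome
  [0:2] "ff" (len 2) => palindrome
  [1:3] "ff" (len 2) => palindrome
Longest palindromic substring: "fff" with length 3

3


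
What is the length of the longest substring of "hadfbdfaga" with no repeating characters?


Input: "hadfbdfaga"
Sliding window (track last position of each char):
  Position 0 ('h'): window [0,0] length 1 -- new best
  Position 1 ('a'): window [0,1] length 2 -- new best
  Position 2 ('d'): window [0,2] length 3 -- new best
  Position 3 ('f'): window [0,3] length 4 -- new best
  Position 4 ('b'): window [0,4] length 5 -- new best
  Position 5 ('d'): repeat (last at 2), move window start to 3
  Position 5 ('d'): window [3,5] length 3
  Position 6 ('f'): repeat (last at 3), move window start to 4
  Position 6 ('f'): window [4,6] length 3
  Position 7 ('a'): window [4,7] length 4
  Position 8 ('g'): window [4,8] length 5
  Position 9 ('a'): repeat (last at 7), move window start to 8
  Position 9 ('a'): window [8,9] length 2
Longest substring with no repeats: "hadfb" with length 5

5


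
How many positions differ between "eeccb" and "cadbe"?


Comparing "eeccb" and "cadbe" position by position:
  Position 0: 'e' vs 'c' => DIFFER
  Position 1: 'e' vs 'a' => DIFFER
  Position 2: 'c' vs 'd' => DIFFER
  Position 3: 'c' vs 'b' => DIFFER
  Position 4: 'b' vs 'e' => DIFFER
Positions that differ: 5

5


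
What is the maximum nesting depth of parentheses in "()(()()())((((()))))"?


Input: "()(()()())((((()))))"
Tracking depth:
  Position 0 '(': depth becomes 1
  Position 1 ')': depth becomes 0
  Position 2 '(': depth becomes 1
  Position 3 '(': depth becomes 2
  Position 4 ')': depth becomes 1
  Position 5 '(': depth becomes 2
  Position 6 ')': depth becomes 1
  Position 7 '(': depth becomes 2
  Position 8 ')': depth becomes 1
  Position 9 ')': depth becomes 0
  Position 10 '(': depth becomes 1
  Position 11 '(': depth becomes 2
  Position 12 '(': depth becomes 3
  Position 13 '(': depth becomes 4
  Position 14 '(': depth becomes 5
  Position 15 ')': depth becomes 4
  Position 16 ')': depth becomes 3
  Position 17 ')': depth becomes 2
  Position 18 ')': depth becomes 1
  Position 19 ')': depth becomes 0
Maximum depth reached: 5

5


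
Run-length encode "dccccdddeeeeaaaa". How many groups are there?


Input: dccccdddeeeeaaaa
Scanning for consecutive runs:
  Group 1: 'd' x 1 (positions 0-0)
  Group 2: 'c' x 4 (positions 1-4)
  Group 3: 'd' x 3 (positions 5-7)
  Group 4: 'e' x 4 (positions 8-11)
  Group 5: 'a' x 4 (positions 12-15)
Total groups: 5

5


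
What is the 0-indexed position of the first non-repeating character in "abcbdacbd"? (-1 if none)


Input: abcbdacbd
Character frequencies:
  'a': 2
  'b': 3
  'c': 2
  'd': 2
Scanning left to right for freq == 1:
  Position 0 ('a'): freq=2, skip
  Position 1 ('b'): freq=3, skip
  Position 2 ('c'): freq=2, skip
  Position 3 ('b'): freq=3, skip
  Position 4 ('d'): freq=2, skip
  Position 5 ('a'): freq=2, skip
  Position 6 ('c'): freq=2, skip
  Position 7 ('b'): freq=3, skip
  Position 8 ('d'): freq=2, skip
  No unique character found => answer = -1

-1


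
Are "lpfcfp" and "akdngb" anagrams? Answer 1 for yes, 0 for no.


Strings: "lpfcfp", "akdngb"
Sorted first:  cfflpp
Sorted second: abdgkn
Differ at position 0: 'c' vs 'a' => not anagrams

0


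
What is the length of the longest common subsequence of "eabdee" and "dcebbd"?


LCS of "eabdee" and "dcebbd"
DP table:
           d    c    e    b    b    d
      0    0    0    0    0    0    0
  e   0    0    0    1    1    1    1
  a   0    0    0    1    1    1    1
  b   0    0    0    1    2    2    2
  d   0    1    1    1    2    2    3
  e   0    1    1    2    2    2    3
  e   0    1    1    2    2    2    3
LCS length = dp[6][6] = 3

3


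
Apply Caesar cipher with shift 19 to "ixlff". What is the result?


Caesar cipher: shift "ixlff" by 19
  'i' (pos 8) + 19 = pos 1 = 'b'
  'x' (pos 23) + 19 = pos 16 = 'q'
  'l' (pos 11) + 19 = pos 4 = 'e'
  'f' (pos 5) + 19 = pos 24 = 'y'
  'f' (pos 5) + 19 = pos 24 = 'y'
Result: bqeyy

bqeyy


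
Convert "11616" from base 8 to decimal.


Input: "11616" in base 8
Positional expansion:
  Digit '1' (value 1) x 8^4 = 4096
  Digit '1' (value 1) x 8^3 = 512
  Digit '6' (value 6) x 8^2 = 384
  Digit '1' (value 1) x 8^1 = 8
  Digit '6' (value 6) x 8^0 = 6
Sum = 5006

5006


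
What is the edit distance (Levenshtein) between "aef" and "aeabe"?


Computing edit distance: "aef" -> "aeabe"
DP table:
           a    e    a    b    e
      0    1    2    3    4    5
  a   1    0    1    2    3    4
  e   2    1    0    1    2    3
  f   3    2    1    1    2    3
Edit distance = dp[3][5] = 3

3


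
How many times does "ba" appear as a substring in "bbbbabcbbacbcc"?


Searching for "ba" in "bbbbabcbbacbcc"
Scanning each position:
  Position 0: "bb" => no
  Position 1: "bb" => no
  Position 2: "bb" => no
  Position 3: "ba" => MATCH
  Position 4: "ab" => no
  Position 5: "bc" => no
  Position 6: "cb" => no
  Position 7: "bb" => no
  Position 8: "ba" => MATCH
  Position 9: "ac" => no
  Position 10: "cb" => no
  Position 11: "bc" => no
  Position 12: "cc" => no
Total occurrences: 2

2


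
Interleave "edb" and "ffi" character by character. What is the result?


Interleaving "edb" and "ffi":
  Position 0: 'e' from first, 'f' from second => "ef"
  Position 1: 'd' from first, 'f' from second => "df"
  Position 2: 'b' from first, 'i' from second => "bi"
Result: efdfbi

efdfbi


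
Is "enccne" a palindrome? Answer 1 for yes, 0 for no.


Input: enccne
Reversed: enccne
  Compare pos 0 ('e') with pos 5 ('e'): match
  Compare pos 1 ('n') with pos 4 ('n'): match
  Compare pos 2 ('c') with pos 3 ('c'): match
Result: palindrome

1


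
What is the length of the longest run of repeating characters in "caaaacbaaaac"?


Input: "caaaacbaaaac"
Scanning for longest run:
  Position 1 ('a'): new char, reset run to 1
  Position 2 ('a'): continues run of 'a', length=2
  Position 3 ('a'): continues run of 'a', length=3
  Position 4 ('a'): continues run of 'a', length=4
  Position 5 ('c'): new char, reset run to 1
  Position 6 ('b'): new char, reset run to 1
  Position 7 ('a'): new char, reset run to 1
  Position 8 ('a'): continues run of 'a', length=2
  Position 9 ('a'): continues run of 'a', length=3
  Position 10 ('a'): continues run of 'a', length=4
  Position 11 ('c'): new char, reset run to 1
Longest run: 'a' with length 4

4


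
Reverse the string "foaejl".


Input: foaejl
Reading characters right to left:
  Position 5: 'l'
  Position 4: 'j'
  Position 3: 'e'
  Position 2: 'a'
  Position 1: 'o'
  Position 0: 'f'
Reversed: ljeaof

ljeaof


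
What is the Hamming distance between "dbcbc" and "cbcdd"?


Comparing "dbcbc" and "cbcdd" position by position:
  Position 0: 'd' vs 'c' => differ
  Position 1: 'b' vs 'b' => same
  Position 2: 'c' vs 'c' => same
  Position 3: 'b' vs 'd' => differ
  Position 4: 'c' vs 'd' => differ
Total differences (Hamming distance): 3

3


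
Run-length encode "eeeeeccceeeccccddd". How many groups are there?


Input: eeeeeccceeeccccddd
Scanning for consecutive runs:
  Group 1: 'e' x 5 (positions 0-4)
  Group 2: 'c' x 3 (positions 5-7)
  Group 3: 'e' x 3 (positions 8-10)
  Group 4: 'c' x 4 (positions 11-14)
  Group 5: 'd' x 3 (positions 15-17)
Total groups: 5

5


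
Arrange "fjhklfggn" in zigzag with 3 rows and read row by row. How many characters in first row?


Zigzag "fjhklfggn" into 3 rows:
Placing characters:
  'f' => row 0
  'j' => row 1
  'h' => row 2
  'k' => row 1
  'l' => row 0
  'f' => row 1
  'g' => row 2
  'g' => row 1
  'n' => row 0
Rows:
  Row 0: "fln"
  Row 1: "jkfg"
  Row 2: "hg"
First row length: 3

3


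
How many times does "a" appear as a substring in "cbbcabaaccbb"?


Searching for "a" in "cbbcabaaccbb"
Scanning each position:
  Position 0: "c" => no
  Position 1: "b" => no
  Position 2: "b" => no
  Position 3: "c" => no
  Position 4: "a" => MATCH
  Position 5: "b" => no
  Position 6: "a" => MATCH
  Position 7: "a" => MATCH
  Position 8: "c" => no
  Position 9: "c" => no
  Position 10: "b" => no
  Position 11: "b" => no
Total occurrences: 3

3


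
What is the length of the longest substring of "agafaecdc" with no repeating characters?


Input: "agafaecdc"
Sliding window (track last position of each char):
  Position 0 ('a'): window [0,0] length 1 -- new best
  Position 1 ('g'): window [0,1] length 2 -- new best
  Position 2 ('a'): repeat (last at 0), move window start to 1
  Position 2 ('a'): window [1,2] length 2
  Position 3 ('f'): window [1,3] length 3 -- new best
  Position 4 ('a'): repeat (last at 2), move window start to 3
  Position 4 ('a'): window [3,4] length 2
  Position 5 ('e'): window [3,5] length 3
  Position 6 ('c'): window [3,6] length 4 -- new best
  Position 7 ('d'): window [3,7] length 5 -- new best
  Position 8 ('c'): repeat (last at 6), move window start to 7
  Position 8 ('c'): window [7,8] length 2
Longest substring with no repeats: "faecd" with length 5

5


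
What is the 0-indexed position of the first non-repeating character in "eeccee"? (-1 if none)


Input: eeccee
Character frequencies:
  'c': 2
  'e': 4
Scanning left to right for freq == 1:
  Position 0 ('e'): freq=4, skip
  Position 1 ('e'): freq=4, skip
  Position 2 ('c'): freq=2, skip
  Position 3 ('c'): freq=2, skip
  Position 4 ('e'): freq=4, skip
  Position 5 ('e'): freq=4, skip
  No unique character found => answer = -1

-1


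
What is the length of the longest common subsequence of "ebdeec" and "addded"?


LCS of "ebdeec" and "addded"
DP table:
           a    d    d    d    e    d
      0    0    0    0    0    0    0
  e   0    0    0    0    0    1    1
  b   0    0    0    0    0    1    1
  d   0    0    1    1    1    1    2
  e   0    0    1    1    1    2    2
  e   0    0    1    1    1    2    2
  c   0    0    1    1    1    2    2
LCS length = dp[6][6] = 2

2


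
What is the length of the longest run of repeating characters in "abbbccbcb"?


Input: "abbbccbcb"
Scanning for longest run:
  Position 1 ('b'): new char, reset run to 1
  Position 2 ('b'): continues run of 'b', length=2
  Position 3 ('b'): continues run of 'b', length=3
  Position 4 ('c'): new char, reset run to 1
  Position 5 ('c'): continues run of 'c', length=2
  Position 6 ('b'): new char, reset run to 1
  Position 7 ('c'): new char, reset run to 1
  Position 8 ('b'): new char, reset run to 1
Longest run: 'b' with length 3

3


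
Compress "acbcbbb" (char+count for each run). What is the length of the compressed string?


Input: acbcbbb
Runs:
  'a' x 1 => "a1"
  'c' x 1 => "c1"
  'b' x 1 => "b1"
  'c' x 1 => "c1"
  'b' x 3 => "b3"
Compressed: "a1c1b1c1b3"
Compressed length: 10

10


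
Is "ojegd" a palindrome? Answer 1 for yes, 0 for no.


Input: ojegd
Reversed: dgejo
  Compare pos 0 ('o') with pos 4 ('d'): MISMATCH
  Compare pos 1 ('j') with pos 3 ('g'): MISMATCH
Result: not a palindrome

0


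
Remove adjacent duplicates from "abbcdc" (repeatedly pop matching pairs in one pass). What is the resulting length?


Input: abbcdc
Stack-based adjacent duplicate removal:
  Read 'a': push. Stack: a
  Read 'b': push. Stack: ab
  Read 'b': matches stack top 'b' => pop. Stack: a
  Read 'c': push. Stack: ac
  Read 'd': push. Stack: acd
  Read 'c': push. Stack: acdc
Final stack: "acdc" (length 4)

4


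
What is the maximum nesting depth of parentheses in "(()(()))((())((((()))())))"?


Input: "(()(()))((())((((()))())))"
Tracking depth:
  Position 0 '(': depth becomes 1
  Position 1 '(': depth becomes 2
  Position 2 ')': depth becomes 1
  Position 3 '(': depth becomes 2
  Position 4 '(': depth becomes 3
  Position 5 ')': depth becomes 2
  Position 6 ')': depth becomes 1
  Position 7 ')': depth becomes 0
  Position 8 '(': depth becomes 1
  Position 9 '(': depth becomes 2
  Position 10 '(': depth becomes 3
  Position 11 ')': depth becomes 2
  Position 12 ')': depth becomes 1
  Position 13 '(': depth becomes 2
  Position 14 '(': depth becomes 3
  Position 15 '(': depth becomes 4
  Position 16 '(': depth becomes 5
  Position 17 '(': depth becomes 6
  Position 18 ')': depth becomes 5
  Position 19 ')': depth becomes 4
  Position 20 ')': depth becomes 3
  Position 21 '(': depth becomes 4
  Position 22 ')': depth becomes 3
  Position 23 ')': depth becomes 2
  Position 24 ')': depth becomes 1
  Position 25 ')': depth becomes 0
Maximum depth reached: 6

6


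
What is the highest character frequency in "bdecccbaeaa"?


Input: bdecccbaeaa
Character counts:
  'a': 3
  'b': 2
  'c': 3
  'd': 1
  'e': 2
Maximum frequency: 3

3


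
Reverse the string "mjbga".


Input: mjbga
Reading characters right to left:
  Position 4: 'a'
  Position 3: 'g'
  Position 2: 'b'
  Position 1: 'j'
  Position 0: 'm'
Reversed: agbjm

agbjm


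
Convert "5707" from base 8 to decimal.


Input: "5707" in base 8
Positional expansion:
  Digit '5' (value 5) x 8^3 = 2560
  Digit '7' (value 7) x 8^2 = 448
  Digit '0' (value 0) x 8^1 = 0
  Digit '7' (value 7) x 8^0 = 7
Sum = 3015

3015


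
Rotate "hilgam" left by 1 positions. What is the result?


Input: "hilgam", rotate left by 1
First 1 characters: "h"
Remaining characters: "ilgam"
Concatenate remaining + first: "ilgam" + "h" = "ilgamh"

ilgamh


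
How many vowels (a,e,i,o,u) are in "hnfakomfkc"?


Input: hnfakomfkc
Checking each character:
  'h' at position 0: consonant
  'n' at position 1: consonant
  'f' at position 2: consonant
  'a' at position 3: vowel (running total: 1)
  'k' at position 4: consonant
  'o' at position 5: vowel (running total: 2)
  'm' at position 6: consonant
  'f' at position 7: consonant
  'k' at position 8: consonant
  'c' at position 9: consonant
Total vowels: 2

2


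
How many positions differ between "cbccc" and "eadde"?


Comparing "cbccc" and "eadde" position by position:
  Position 0: 'c' vs 'e' => DIFFER
  Position 1: 'b' vs 'a' => DIFFER
  Position 2: 'c' vs 'd' => DIFFER
  Position 3: 'c' vs 'd' => DIFFER
  Position 4: 'c' vs 'e' => DIFFER
Positions that differ: 5

5


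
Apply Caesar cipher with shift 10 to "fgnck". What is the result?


Caesar cipher: shift "fgnck" by 10
  'f' (pos 5) + 10 = pos 15 = 'p'
  'g' (pos 6) + 10 = pos 16 = 'q'
  'n' (pos 13) + 10 = pos 23 = 'x'
  'c' (pos 2) + 10 = pos 12 = 'm'
  'k' (pos 10) + 10 = pos 20 = 'u'
Result: pqxmu

pqxmu


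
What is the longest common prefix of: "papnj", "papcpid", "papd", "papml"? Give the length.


Words: papnj, papcpid, papd, papml
  Position 0: all 'p' => match
  Position 1: all 'a' => match
  Position 2: all 'p' => match
  Position 3: ('n', 'c', 'd', 'm') => mismatch, stop
LCP = "pap" (length 3)

3


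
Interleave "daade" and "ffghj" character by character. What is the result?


Interleaving "daade" and "ffghj":
  Position 0: 'd' from first, 'f' from second => "df"
  Position 1: 'a' from first, 'f' from second => "af"
  Position 2: 'a' from first, 'g' from second => "ag"
  Position 3: 'd' from first, 'h' from second => "dh"
  Position 4: 'e' from first, 'j' from second => "ej"
Result: dfafagdhej

dfafagdhej


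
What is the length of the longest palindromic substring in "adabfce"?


Input: "adabfce"
Checking substrings for palindromes:
  [0:3] "ada" (len 3) => palindrome
Longest palindromic substring: "ada" with length 3

3


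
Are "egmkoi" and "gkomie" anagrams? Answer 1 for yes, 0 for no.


Strings: "egmkoi", "gkomie"
Sorted first:  egikmo
Sorted second: egikmo
Sorted forms match => anagrams

1


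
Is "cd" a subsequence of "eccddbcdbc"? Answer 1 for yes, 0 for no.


Check if "cd" is a subsequence of "eccddbcdbc"
Greedy scan:
  Position 0 ('e'): no match needed
  Position 1 ('c'): matches sub[0] = 'c'
  Position 2 ('c'): no match needed
  Position 3 ('d'): matches sub[1] = 'd'
  Position 4 ('d'): no match needed
  Position 5 ('b'): no match needed
  Position 6 ('c'): no match needed
  Position 7 ('d'): no match needed
  Position 8 ('b'): no match needed
  Position 9 ('c'): no match needed
All 2 characters matched => is a subsequence

1


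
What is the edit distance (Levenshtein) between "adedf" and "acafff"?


Computing edit distance: "adedf" -> "acafff"
DP table:
           a    c    a    f    f    f
      0    1    2    3    4    5    6
  a   1    0    1    2    3    4    5
  d   2    1    1    2    3    4    5
  e   3    2    2    2    3    4    5
  d   4    3    3    3    3    4    5
  f   5    4    4    4    3    3    4
Edit distance = dp[5][6] = 4

4


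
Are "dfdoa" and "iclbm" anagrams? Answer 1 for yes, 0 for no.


Strings: "dfdoa", "iclbm"
Sorted first:  addfo
Sorted second: bcilm
Differ at position 0: 'a' vs 'b' => not anagrams

0


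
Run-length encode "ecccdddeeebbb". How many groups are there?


Input: ecccdddeeebbb
Scanning for consecutive runs:
  Group 1: 'e' x 1 (positions 0-0)
  Group 2: 'c' x 3 (positions 1-3)
  Group 3: 'd' x 3 (positions 4-6)
  Group 4: 'e' x 3 (positions 7-9)
  Group 5: 'b' x 3 (positions 10-12)
Total groups: 5

5


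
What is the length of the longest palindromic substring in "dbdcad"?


Input: "dbdcad"
Checking substrings for palindromes:
  [0:3] "dbd" (len 3) => palindrome
Longest palindromic substring: "dbd" with length 3

3


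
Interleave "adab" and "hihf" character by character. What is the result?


Interleaving "adab" and "hihf":
  Position 0: 'a' from first, 'h' from second => "ah"
  Position 1: 'd' from first, 'i' from second => "di"
  Position 2: 'a' from first, 'h' from second => "ah"
  Position 3: 'b' from first, 'f' from second => "bf"
Result: ahdiahbf

ahdiahbf


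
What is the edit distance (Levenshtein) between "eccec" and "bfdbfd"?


Computing edit distance: "eccec" -> "bfdbfd"
DP table:
           b    f    d    b    f    d
      0    1    2    3    4    5    6
  e   1    1    2    3    4    5    6
  c   2    2    2    3    4    5    6
  c   3    3    3    3    4    5    6
  e   4    4    4    4    4    5    6
  c   5    5    5    5    5    5    6
Edit distance = dp[5][6] = 6

6


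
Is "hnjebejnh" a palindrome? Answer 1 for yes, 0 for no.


Input: hnjebejnh
Reversed: hnjebejnh
  Compare pos 0 ('h') with pos 8 ('h'): match
  Compare pos 1 ('n') with pos 7 ('n'): match
  Compare pos 2 ('j') with pos 6 ('j'): match
  Compare pos 3 ('e') with pos 5 ('e'): match
Result: palindrome

1


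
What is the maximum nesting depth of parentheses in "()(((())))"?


Input: "()(((())))"
Tracking depth:
  Position 0 '(': depth becomes 1
  Position 1 ')': depth becomes 0
  Position 2 '(': depth becomes 1
  Position 3 '(': depth becomes 2
  Position 4 '(': depth becomes 3
  Position 5 '(': depth becomes 4
  Position 6 ')': depth becomes 3
  Position 7 ')': depth becomes 2
  Position 8 ')': depth becomes 1
  Position 9 ')': depth becomes 0
Maximum depth reached: 4

4
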